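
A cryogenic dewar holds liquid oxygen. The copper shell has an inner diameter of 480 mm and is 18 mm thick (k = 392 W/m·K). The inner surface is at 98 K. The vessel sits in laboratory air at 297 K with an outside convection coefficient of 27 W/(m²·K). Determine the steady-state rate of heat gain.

Q ≈ 4490 W

For a spherical shell R = (1/r₁ − 1/r₂)/(4πk); film R = 1/(h·4πr²). In series:
R_copper shell = (1/0.24 − 1/0.258)/(4π×392) = 5.901×10^-5 K/W
R_outer film = 1/(h·4πr_o²) = 1/(27×4π×0.258²) = 0.04428 K/W
R_total = 0.04434 K/W
Q = ΔT/R_total = 199/0.04434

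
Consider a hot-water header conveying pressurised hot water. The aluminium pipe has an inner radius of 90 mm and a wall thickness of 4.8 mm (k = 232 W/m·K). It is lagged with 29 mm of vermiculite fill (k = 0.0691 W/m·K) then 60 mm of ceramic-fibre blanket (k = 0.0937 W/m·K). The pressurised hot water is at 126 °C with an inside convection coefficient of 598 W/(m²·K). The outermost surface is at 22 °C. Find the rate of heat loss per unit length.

q′ ≈ 80.7 W/m

For a radial system each layer contributes R = ln(r_out/r_in)/(2πkL); films add R = 1/(hA).
R_inner film = 1/(h_i·2πr₁L) = 1/(598×2π×0.09×1) = 0.002957 K/W
R_aluminium pipe wall = ln(94.8/90)/(2π×232×1) = 3.565×10^-5 K/W
R_vermiculite fill = ln(123.8/94.8)/(2π×0.0691×1) = 0.6147 K/W
R_ceramic-fibre blanket = ln(183.8/123.8)/(2π×0.0937×1) = 0.6712 K/W
R_total = 1.289 K/W
Q = ΔT/R_total = 104/1.289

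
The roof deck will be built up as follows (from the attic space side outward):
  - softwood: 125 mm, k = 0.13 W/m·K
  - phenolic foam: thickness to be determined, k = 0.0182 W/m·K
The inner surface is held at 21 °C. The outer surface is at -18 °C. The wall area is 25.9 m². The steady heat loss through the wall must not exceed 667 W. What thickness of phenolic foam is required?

L ≈ 10.1 mm

Series thermal resistances:
R_softwood = L/(kA) = 0.125/(0.13×25.9) = 0.03713 K/W
Sum of the known resistances R_other = 0.03713 K/W
Required total resistance R_tot = ΔT/Q_allow = 39/667 = 0.05847 K/W
R_phenolic foam = R_tot − R_other = 0.02135 K/W
L = R·k·A = 0.02135×0.0182×25.9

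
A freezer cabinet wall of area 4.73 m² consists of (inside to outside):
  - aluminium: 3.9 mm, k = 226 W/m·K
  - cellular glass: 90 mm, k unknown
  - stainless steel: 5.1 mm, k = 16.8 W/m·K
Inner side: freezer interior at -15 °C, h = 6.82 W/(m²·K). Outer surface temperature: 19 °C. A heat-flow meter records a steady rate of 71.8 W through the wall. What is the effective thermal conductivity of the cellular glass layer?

Model the wall as resistances in series:
R_inner film = 1/(h_i·A) = 1/(6.82×4.73) = 0.031 K/W
R_aluminium = L/(kA) = 0.0039/(226×4.73) = 3.648×10^-6 K/W
R_stainless steel = L/(kA) = 0.0051/(16.8×4.73) = 6.418×10^-5 K/W
Sum of known resistances R_other = 0.03107 K/W
Total R = ΔT/Q = 34/71.8 = 0.4735 K/W
R_cellular glass = R_total − R_other = 0.4425 K/W
k = L/(R·A) = 0.09/(0.4425×4.73)

k ≈ 0.043 W/(m·K)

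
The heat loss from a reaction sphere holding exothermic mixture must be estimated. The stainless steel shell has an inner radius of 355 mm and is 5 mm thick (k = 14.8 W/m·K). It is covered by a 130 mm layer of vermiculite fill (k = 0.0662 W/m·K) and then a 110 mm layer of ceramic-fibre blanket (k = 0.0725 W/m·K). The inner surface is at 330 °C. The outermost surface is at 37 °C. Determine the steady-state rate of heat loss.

Q ≈ 226 W

Radial (spherical) resistances in series:
R_stainless steel shell = (1/0.355 − 1/0.36)/(4π×14.8) = 2.104×10^-4 K/W
R_vermiculite fill = (1/0.36 − 1/0.49)/(4π×0.0662) = 0.8859 K/W
R_ceramic-fibre blanket = (1/0.49 − 1/0.6)/(4π×0.0725) = 0.4107 K/W
R_total = 1.297 K/W
Q = ΔT/R_total = 293/1.297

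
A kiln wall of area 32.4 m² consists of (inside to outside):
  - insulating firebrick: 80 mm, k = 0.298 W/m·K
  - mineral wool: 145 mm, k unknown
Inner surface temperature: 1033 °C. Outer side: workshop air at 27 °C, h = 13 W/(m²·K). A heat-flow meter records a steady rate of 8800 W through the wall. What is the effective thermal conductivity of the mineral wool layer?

Using the resistance-network approach (series):
R_insulating firebrick = L/(kA) = 0.08/(0.298×32.4) = 0.008286 K/W
R_outer film = 1/(h_o·A) = 1/(13×32.4) = 0.002374 K/W
Sum of known resistances R_other = 0.01066 K/W
Total R = ΔT/Q = 1006/8800 = 0.1143 K/W
R_mineral wool = R_total − R_other = 0.1037 K/W
k = L/(R·A) = 0.145/(0.1037×32.4)

k ≈ 0.0432 W/(m·K)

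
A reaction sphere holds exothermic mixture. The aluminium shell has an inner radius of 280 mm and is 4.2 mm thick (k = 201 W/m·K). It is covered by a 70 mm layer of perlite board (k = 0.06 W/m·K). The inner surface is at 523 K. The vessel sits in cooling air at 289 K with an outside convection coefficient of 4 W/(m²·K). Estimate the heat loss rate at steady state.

For a spherical shell R = (1/r₁ − 1/r₂)/(4πk); film R = 1/(h·4πr²). In series:
R_aluminium shell = (1/0.28 − 1/0.2842)/(4π×201) = 2.09×10^-5 K/W
R_perlite board = (1/0.2842 − 1/0.3542)/(4π×0.06) = 0.9223 K/W
R_outer film = 1/(h·4πr_o²) = 1/(4×4π×0.3542²) = 0.1586 K/W
R_total = 1.081 K/W
Q = ΔT/R_total = 234/1.081

Q ≈ 216 W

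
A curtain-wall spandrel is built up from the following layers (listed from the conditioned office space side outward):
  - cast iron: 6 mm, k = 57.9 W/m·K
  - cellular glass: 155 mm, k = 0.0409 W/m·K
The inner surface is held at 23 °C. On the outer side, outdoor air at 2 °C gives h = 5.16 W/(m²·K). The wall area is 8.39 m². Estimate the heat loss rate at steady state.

Using the resistance-network approach (series):
R_cast iron = L/(kA) = 0.006/(57.9×8.39) = 1.235×10^-5 K/W
R_cellular glass = L/(kA) = 0.155/(0.0409×8.39) = 0.4517 K/W
R_outer film = 1/(h_o·A) = 1/(5.16×8.39) = 0.0231 K/W
R_total = 0.4748 K/W
Q = ΔT / R_total = 21 / 0.4748

Q ≈ 44.2 W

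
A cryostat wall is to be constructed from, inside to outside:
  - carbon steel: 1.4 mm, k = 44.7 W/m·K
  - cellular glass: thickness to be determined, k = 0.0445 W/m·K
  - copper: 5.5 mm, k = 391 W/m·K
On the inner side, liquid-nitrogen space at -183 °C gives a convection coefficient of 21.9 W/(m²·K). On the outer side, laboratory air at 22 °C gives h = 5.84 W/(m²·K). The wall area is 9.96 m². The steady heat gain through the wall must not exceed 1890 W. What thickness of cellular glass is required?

L ≈ 38.4 mm

Thermal resistances in series:
R_inner film = 1/(h_i·A) = 1/(21.9×9.96) = 0.004585 K/W
R_carbon steel = L/(kA) = 0.0014/(44.7×9.96) = 3.145×10^-6 K/W
R_copper = L/(kA) = 0.0055/(391×9.96) = 1.412×10^-6 K/W
R_outer film = 1/(h_o·A) = 1/(5.84×9.96) = 0.01719 K/W
Sum of the known resistances R_other = 0.02178 K/W
Required total resistance R_tot = ΔT/Q_allow = 205/1890 = 0.1085 K/W
R_cellular glass = R_tot − R_other = 0.08668 K/W
L = R·k·A = 0.08668×0.0445×9.96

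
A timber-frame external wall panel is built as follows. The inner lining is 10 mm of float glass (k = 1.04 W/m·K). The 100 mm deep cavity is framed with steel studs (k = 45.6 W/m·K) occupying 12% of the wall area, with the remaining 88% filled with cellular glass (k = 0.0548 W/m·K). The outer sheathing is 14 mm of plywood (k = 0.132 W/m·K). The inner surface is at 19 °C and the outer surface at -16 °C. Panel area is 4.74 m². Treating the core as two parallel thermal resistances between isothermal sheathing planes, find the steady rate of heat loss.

Q ≈ 1240 W

Sheathing layers in series; stud and cavity paths in parallel between them.
R_inner = 0.01/(1.04×4.74) = 0.002029 K/W
R_stud  = 0.1/(45.6×0.12×4.74) = 0.003855 K/W
R_cav   = 0.1/(0.0548×0.88×4.74) = 0.4375 K/W
1/R_core = 1/R_stud + 1/R_cav → R_core = 0.003822 K/W
R_outer = 0.014/(0.132×4.74) = 0.02238 K/W
R_total = 0.02823 K/W
Q = ΔT/R_total = 35/0.02823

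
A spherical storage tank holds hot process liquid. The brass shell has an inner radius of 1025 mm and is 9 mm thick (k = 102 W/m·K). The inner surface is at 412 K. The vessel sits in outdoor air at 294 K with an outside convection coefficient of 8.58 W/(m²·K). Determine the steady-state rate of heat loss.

For a spherical shell R = (1/r₁ − 1/r₂)/(4πk); film R = 1/(h·4πr²). In series:
R_brass shell = (1/1.025 − 1/1.034)/(4π×102) = 6.625×10^-6 K/W
R_outer film = 1/(h·4πr_o²) = 1/(8.58×4π×1.034²) = 0.008675 K/W
R_total = 0.008681 K/W
Q = ΔT/R_total = 118/0.008681

Q ≈ 13600 W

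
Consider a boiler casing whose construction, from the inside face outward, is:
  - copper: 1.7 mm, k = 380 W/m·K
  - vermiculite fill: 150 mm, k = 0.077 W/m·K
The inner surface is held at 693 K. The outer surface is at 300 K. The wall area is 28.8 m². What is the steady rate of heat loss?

Treating each layer as a thermal resistance in series:
R_copper = L/(kA) = 0.0017/(380×28.8) = 1.553×10^-7 K/W
R_vermiculite fill = L/(kA) = 0.15/(0.077×28.8) = 0.06764 K/W
R_total = 0.06764 K/W
Q = ΔT / R_total = 393 / 0.06764

Q ≈ 5810 W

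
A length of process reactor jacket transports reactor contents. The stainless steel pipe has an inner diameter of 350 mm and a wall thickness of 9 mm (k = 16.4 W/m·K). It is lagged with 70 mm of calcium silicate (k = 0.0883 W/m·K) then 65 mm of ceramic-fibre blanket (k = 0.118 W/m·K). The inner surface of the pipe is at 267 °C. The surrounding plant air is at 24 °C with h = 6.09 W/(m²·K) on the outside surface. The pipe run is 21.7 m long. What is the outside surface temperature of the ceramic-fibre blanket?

Cylindrical conduction, so R = ln(r₂/r₁)/(2πkL) per layer, in series:
R_stainless steel pipe wall = ln(184/175)/(2π×16.4×21.7) = 2.243×10^-5 K/W
R_calcium silicate = ln(254/184)/(2π×0.0883×21.7) = 0.02678 K/W
R_ceramic-fibre blanket = ln(319/254)/(2π×0.118×21.7) = 0.01416 K/W
R_outer film = 1/(h_o·2πr_oL) = 1/(6.09×2π×0.319×21.7) = 0.003775 K/W
R_total = 0.04474 K/W
Q = ΔT/R_total = 243/0.04474
Q = 5430 W
T_interface = T_inner − Q·ΣR(inner→interface) = 267 − 5430×0.04096

T ≈ 44.5 °C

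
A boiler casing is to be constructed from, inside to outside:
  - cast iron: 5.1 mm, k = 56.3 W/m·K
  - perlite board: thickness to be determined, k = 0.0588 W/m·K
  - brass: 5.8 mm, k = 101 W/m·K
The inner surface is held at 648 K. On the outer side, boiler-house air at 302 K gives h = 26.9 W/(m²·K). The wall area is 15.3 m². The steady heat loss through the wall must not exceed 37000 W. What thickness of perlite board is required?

Model the wall as resistances in series:
R_cast iron = L/(kA) = 0.0051/(56.3×15.3) = 5.921×10^-6 K/W
R_brass = L/(kA) = 0.0058/(101×15.3) = 3.753×10^-6 K/W
R_outer film = 1/(h_o·A) = 1/(26.9×15.3) = 0.00243 K/W
Sum of the known resistances R_other = 0.002439 K/W
Required total resistance R_tot = ΔT/Q_allow = 346/37000 = 0.009351 K/W
R_perlite board = R_tot − R_other = 0.006912 K/W
L = R·k·A = 0.006912×0.0588×15.3

L ≈ 6.22 mm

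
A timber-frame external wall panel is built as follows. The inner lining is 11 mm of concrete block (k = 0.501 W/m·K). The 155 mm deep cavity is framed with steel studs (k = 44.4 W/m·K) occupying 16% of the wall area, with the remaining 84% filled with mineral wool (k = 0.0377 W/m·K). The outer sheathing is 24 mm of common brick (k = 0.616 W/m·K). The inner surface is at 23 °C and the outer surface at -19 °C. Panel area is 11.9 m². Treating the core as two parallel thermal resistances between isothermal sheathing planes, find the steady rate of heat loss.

Q ≈ 6050 W

Sheathing layers in series; stud and cavity paths in parallel between them.
R_inner = 0.011/(0.501×11.9) = 0.001845 K/W
R_stud  = 0.155/(44.4×0.16×11.9) = 0.001834 K/W
R_cav   = 0.155/(0.0377×0.84×11.9) = 0.4113 K/W
1/R_core = 1/R_stud + 1/R_cav → R_core = 0.001825 K/W
R_outer = 0.024/(0.616×11.9) = 0.003274 K/W
R_total = 0.006944 K/W
Q = ΔT/R_total = 42/0.006944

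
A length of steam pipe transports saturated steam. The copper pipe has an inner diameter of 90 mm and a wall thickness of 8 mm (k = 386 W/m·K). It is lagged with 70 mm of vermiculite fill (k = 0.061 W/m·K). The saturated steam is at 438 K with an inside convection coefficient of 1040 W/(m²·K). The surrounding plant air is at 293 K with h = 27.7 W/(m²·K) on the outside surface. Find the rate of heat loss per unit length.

q′ ≈ 64.5 W/m

Treating each annulus and film as a series resistance:
R_inner film = 1/(h_i·2πr₁L) = 1/(1040×2π×0.045×1) = 0.003401 K/W
R_copper pipe wall = ln(53/45)/(2π×386×1) = 6.747×10^-5 K/W
R_vermiculite fill = ln(123/53)/(2π×0.061×1) = 2.197 K/W
R_outer film = 1/(h_o·2πr_oL) = 1/(27.7×2π×0.123×1) = 0.04671 K/W
R_total = 2.247 K/W
Q = ΔT/R_total = 145/2.247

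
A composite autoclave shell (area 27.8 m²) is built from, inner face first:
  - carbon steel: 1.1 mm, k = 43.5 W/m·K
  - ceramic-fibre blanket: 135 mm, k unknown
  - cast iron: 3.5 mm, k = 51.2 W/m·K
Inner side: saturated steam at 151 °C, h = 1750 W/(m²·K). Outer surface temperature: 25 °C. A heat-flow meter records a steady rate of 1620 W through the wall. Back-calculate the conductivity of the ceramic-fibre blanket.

Thermal resistances in series:
R_inner film = 1/(h_i·A) = 1/(1750×27.8) = 2.055×10^-5 K/W
R_carbon steel = L/(kA) = 0.0011/(43.5×27.8) = 9.096×10^-7 K/W
R_cast iron = L/(kA) = 0.0035/(51.2×27.8) = 2.459×10^-6 K/W
Sum of known resistances R_other = 2.392×10^-5 K/W
Total R = ΔT/Q = 126/1620 = 0.07778 K/W
R_ceramic-fibre blanket = R_total − R_other = 0.07775 K/W
k = L/(R·A) = 0.135/(0.07775×27.8)

k ≈ 0.0625 W/(m·K)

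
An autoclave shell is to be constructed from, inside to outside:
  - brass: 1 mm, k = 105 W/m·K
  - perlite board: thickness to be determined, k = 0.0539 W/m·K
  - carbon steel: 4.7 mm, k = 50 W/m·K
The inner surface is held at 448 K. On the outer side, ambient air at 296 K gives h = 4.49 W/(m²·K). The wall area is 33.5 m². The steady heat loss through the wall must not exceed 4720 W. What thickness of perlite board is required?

L ≈ 46.1 mm

Model the wall as resistances in series:
R_brass = L/(kA) = 0.001/(105×33.5) = 2.843×10^-7 K/W
R_carbon steel = L/(kA) = 0.0047/(50×33.5) = 2.806×10^-6 K/W
R_outer film = 1/(h_o·A) = 1/(4.49×33.5) = 0.006648 K/W
Sum of the known resistances R_other = 0.006651 K/W
Required total resistance R_tot = ΔT/Q_allow = 152/4720 = 0.0322 K/W
R_perlite board = R_tot − R_other = 0.02555 K/W
L = R·k·A = 0.02555×0.0539×33.5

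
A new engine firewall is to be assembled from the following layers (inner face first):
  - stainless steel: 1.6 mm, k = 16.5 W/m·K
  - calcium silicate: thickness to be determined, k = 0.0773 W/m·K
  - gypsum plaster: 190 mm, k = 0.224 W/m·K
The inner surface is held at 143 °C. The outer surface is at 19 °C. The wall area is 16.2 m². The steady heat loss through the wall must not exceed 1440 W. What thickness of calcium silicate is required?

Using the resistance-network approach (series):
R_stainless steel = L/(kA) = 0.0016/(16.5×16.2) = 5.986×10^-6 K/W
R_gypsum plaster = L/(kA) = 0.19/(0.224×16.2) = 0.05236 K/W
Sum of the known resistances R_other = 0.05236 K/W
Required total resistance R_tot = ΔT/Q_allow = 124/1440 = 0.08611 K/W
R_calcium silicate = R_tot − R_other = 0.03375 K/W
L = R·k·A = 0.03375×0.0773×16.2

L ≈ 42.3 mm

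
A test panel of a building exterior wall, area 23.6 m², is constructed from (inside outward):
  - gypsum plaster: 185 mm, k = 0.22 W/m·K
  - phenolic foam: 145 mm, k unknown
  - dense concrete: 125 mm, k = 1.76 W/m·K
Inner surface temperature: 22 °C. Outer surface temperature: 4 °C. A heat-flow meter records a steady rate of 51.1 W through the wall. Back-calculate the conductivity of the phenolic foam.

Series thermal resistances:
R_gypsum plaster = L/(kA) = 0.185/(0.22×23.6) = 0.03563 K/W
R_dense concrete = L/(kA) = 0.125/(1.76×23.6) = 0.003009 K/W
Sum of known resistances R_other = 0.03864 K/W
Total R = ΔT/Q = 18/51.1 = 0.3523 K/W
R_phenolic foam = R_total − R_other = 0.3136 K/W
k = L/(R·A) = 0.145/(0.3136×23.6)

k ≈ 0.0196 W/(m·K)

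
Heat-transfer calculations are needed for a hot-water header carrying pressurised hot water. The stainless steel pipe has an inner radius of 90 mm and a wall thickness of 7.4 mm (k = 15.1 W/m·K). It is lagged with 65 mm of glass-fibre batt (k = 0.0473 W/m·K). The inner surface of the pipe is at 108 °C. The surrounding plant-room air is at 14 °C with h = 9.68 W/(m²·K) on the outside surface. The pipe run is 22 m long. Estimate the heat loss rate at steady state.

For a radial system each layer contributes R = ln(r_out/r_in)/(2πkL); films add R = 1/(hA).
R_stainless steel pipe wall = ln(97.4/90)/(2π×15.1×22) = 3.786×10^-5 K/W
R_glass-fibre batt = ln(162.4/97.4)/(2π×0.0473×22) = 0.07819 K/W
R_outer film = 1/(h_o·2πr_oL) = 1/(9.68×2π×0.1624×22) = 0.004602 K/W
R_total = 0.08283 K/W
Q = ΔT/R_total = 94/0.08283

Q ≈ 1130 W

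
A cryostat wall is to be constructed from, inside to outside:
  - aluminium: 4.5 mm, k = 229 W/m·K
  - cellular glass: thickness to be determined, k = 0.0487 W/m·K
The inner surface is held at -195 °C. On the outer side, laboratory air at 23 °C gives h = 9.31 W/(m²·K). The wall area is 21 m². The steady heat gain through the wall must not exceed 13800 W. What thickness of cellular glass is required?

Treating each layer as a thermal resistance in series:
R_aluminium = L/(kA) = 0.0045/(229×21) = 9.357×10^-7 K/W
R_outer film = 1/(h_o·A) = 1/(9.31×21) = 0.005115 K/W
Sum of the known resistances R_other = 0.005116 K/W
Required total resistance R_tot = ΔT/Q_allow = 218/13800 = 0.0158 K/W
R_cellular glass = R_tot − R_other = 0.01068 K/W
L = R·k·A = 0.01068×0.0487×21

L ≈ 10.9 mm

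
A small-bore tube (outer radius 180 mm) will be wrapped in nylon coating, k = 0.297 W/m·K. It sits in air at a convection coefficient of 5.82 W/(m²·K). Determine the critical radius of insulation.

r_cr ≈ 51 mm

For a cylinder r_cr = k/h = 0.297/5.82
r_cr = 51 mm; since the bare radius (180 mm) is above r_cr, any added insulation will reduce heat loss.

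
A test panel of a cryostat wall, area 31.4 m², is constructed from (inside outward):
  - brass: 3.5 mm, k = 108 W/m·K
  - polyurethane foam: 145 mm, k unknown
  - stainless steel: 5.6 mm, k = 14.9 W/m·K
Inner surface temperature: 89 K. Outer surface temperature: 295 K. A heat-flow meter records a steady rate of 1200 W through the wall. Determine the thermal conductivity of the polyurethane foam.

k ≈ 0.0269 W/(m·K)

Treating each layer as a thermal resistance in series:
R_brass = L/(kA) = 0.0035/(108×31.4) = 1.032×10^-6 K/W
R_stainless steel = L/(kA) = 0.0056/(14.9×31.4) = 1.197×10^-5 K/W
Sum of known resistances R_other = 1.3×10^-5 K/W
Total R = ΔT/Q = 206/1200 = 0.1717 K/W
R_polyurethane foam = R_total − R_other = 0.1717 K/W
k = L/(R·A) = 0.145/(0.1717×31.4)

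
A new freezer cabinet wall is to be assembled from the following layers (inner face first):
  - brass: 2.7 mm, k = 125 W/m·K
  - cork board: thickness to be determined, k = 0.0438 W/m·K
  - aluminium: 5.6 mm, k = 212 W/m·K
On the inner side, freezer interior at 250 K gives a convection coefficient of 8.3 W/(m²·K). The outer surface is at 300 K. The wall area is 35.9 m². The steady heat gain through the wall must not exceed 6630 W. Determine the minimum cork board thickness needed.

L ≈ 6.58 mm

Model the wall as resistances in series:
R_inner film = 1/(h_i·A) = 1/(8.3×35.9) = 0.003356 K/W
R_brass = L/(kA) = 0.0027/(125×35.9) = 6.017×10^-7 K/W
R_aluminium = L/(kA) = 0.0056/(212×35.9) = 7.358×10^-7 K/W
Sum of the known resistances R_other = 0.003357 K/W
Required total resistance R_tot = ΔT/Q_allow = 50/6630 = 0.007541 K/W
R_cork board = R_tot − R_other = 0.004184 K/W
L = R·k·A = 0.004184×0.0438×35.9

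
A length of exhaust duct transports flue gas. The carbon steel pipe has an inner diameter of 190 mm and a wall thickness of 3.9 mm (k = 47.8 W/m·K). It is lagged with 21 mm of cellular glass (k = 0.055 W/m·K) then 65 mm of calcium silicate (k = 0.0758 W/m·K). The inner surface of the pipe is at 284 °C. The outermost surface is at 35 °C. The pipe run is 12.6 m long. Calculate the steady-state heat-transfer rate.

Q ≈ 2140 W

Cylindrical conduction, so R = ln(r₂/r₁)/(2πkL) per layer, in series:
R_carbon steel pipe wall = ln(98.9/95)/(2π×47.8×12.6) = 1.063×10^-5 K/W
R_cellular glass = ln(119.9/98.9)/(2π×0.055×12.6) = 0.04422 K/W
R_calcium silicate = ln(184.9/119.9)/(2π×0.0758×12.6) = 0.07218 K/W
R_total = 0.1164 K/W
Q = ΔT/R_total = 249/0.1164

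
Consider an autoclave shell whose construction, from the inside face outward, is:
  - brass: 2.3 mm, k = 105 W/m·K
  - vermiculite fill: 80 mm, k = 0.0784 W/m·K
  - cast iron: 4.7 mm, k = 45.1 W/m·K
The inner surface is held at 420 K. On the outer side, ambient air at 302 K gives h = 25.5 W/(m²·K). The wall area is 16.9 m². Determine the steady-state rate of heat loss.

Series thermal resistances:
R_brass = L/(kA) = 0.0023/(105×16.9) = 1.296×10^-6 K/W
R_vermiculite fill = L/(kA) = 0.08/(0.0784×16.9) = 0.06038 K/W
R_cast iron = L/(kA) = 0.0047/(45.1×16.9) = 6.166×10^-6 K/W
R_outer film = 1/(h_o·A) = 1/(25.5×16.9) = 0.00232 K/W
R_total = 0.06271 K/W
Q = ΔT / R_total = 118 / 0.06271

Q ≈ 1880 W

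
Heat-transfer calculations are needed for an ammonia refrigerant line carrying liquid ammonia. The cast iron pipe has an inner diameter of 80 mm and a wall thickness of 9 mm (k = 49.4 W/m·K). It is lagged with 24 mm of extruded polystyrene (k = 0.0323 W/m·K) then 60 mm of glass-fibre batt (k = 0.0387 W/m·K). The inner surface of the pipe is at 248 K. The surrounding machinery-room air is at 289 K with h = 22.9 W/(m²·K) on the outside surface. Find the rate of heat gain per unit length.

Cylindrical conduction, so R = ln(r₂/r₁)/(2πkL) per layer, in series:
R_cast iron pipe wall = ln(49/40)/(2π×49.4×1) = 6.538×10^-4 K/W
R_extruded polystyrene = ln(73/49)/(2π×0.0323×1) = 1.964 K/W
R_glass-fibre batt = ln(133/73)/(2π×0.0387×1) = 2.467 K/W
R_outer film = 1/(h_o·2πr_oL) = 1/(22.9×2π×0.133×1) = 0.05226 K/W
R_total = 4.484 K/W
Q = ΔT/R_total = 41/4.484

q′ ≈ 9.14 W/m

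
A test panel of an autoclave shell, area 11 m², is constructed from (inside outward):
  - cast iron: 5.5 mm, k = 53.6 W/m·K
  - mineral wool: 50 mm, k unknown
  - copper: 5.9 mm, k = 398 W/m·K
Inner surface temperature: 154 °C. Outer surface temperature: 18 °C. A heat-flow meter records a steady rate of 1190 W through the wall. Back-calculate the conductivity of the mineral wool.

k ≈ 0.0398 W/(m·K)

Model the wall as resistances in series:
R_cast iron = L/(kA) = 0.0055/(53.6×11) = 9.328×10^-6 K/W
R_copper = L/(kA) = 0.0059/(398×11) = 1.348×10^-6 K/W
Sum of known resistances R_other = 1.068×10^-5 K/W
Total R = ΔT/Q = 136/1190 = 0.1143 K/W
R_mineral wool = R_total − R_other = 0.1143 K/W
k = L/(R·A) = 0.05/(0.1143×11)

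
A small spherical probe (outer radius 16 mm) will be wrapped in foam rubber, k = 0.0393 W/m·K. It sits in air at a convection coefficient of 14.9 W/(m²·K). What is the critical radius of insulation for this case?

For a sphere r_cr = 2k/h = 2×0.0393/14.9
r_cr = 5.28 mm; since the bare radius (16 mm) is above r_cr, any added insulation will reduce heat loss.

r_cr ≈ 5.28 mm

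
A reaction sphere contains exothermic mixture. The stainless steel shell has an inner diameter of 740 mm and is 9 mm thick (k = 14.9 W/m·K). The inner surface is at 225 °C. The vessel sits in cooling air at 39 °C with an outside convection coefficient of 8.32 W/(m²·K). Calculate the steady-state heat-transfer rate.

Q ≈ 2780 W

For a spherical shell R = (1/r₁ − 1/r₂)/(4πk); film R = 1/(h·4πr²). In series:
R_stainless steel shell = (1/0.37 − 1/0.379)/(4π×14.9) = 3.428×10^-4 K/W
R_outer film = 1/(h·4πr_o²) = 1/(8.32×4π×0.379²) = 0.06659 K/W
R_total = 0.06693 K/W
Q = ΔT/R_total = 186/0.06693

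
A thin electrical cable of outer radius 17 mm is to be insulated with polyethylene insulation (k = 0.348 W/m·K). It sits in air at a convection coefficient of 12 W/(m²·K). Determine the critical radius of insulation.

For a cylinder r_cr = k/h = 0.348/12
r_cr = 29 mm; since the bare radius (17 mm) is below r_cr, adding a thin layer of insulation will *increase* heat loss.

r_cr ≈ 29 mm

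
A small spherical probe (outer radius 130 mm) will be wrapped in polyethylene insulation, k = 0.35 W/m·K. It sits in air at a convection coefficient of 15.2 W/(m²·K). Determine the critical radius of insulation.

r_cr ≈ 46.1 mm

For a sphere r_cr = 2k/h = 2×0.35/15.2
r_cr = 46.1 mm; since the bare radius (130 mm) is above r_cr, any added insulation will reduce heat loss.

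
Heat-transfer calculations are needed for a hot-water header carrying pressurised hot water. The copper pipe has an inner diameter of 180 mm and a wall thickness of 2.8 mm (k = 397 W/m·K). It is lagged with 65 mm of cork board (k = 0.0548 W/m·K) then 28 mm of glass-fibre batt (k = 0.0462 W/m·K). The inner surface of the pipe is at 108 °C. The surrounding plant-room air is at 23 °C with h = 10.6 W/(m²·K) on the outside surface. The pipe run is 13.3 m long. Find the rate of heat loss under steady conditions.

Q ≈ 517 W

For a radial system each layer contributes R = ln(r_out/r_in)/(2πkL); films add R = 1/(hA).
R_copper pipe wall = ln(92.8/90)/(2π×397×13.3) = 9.235×10^-7 K/W
R_cork board = ln(157.8/92.8)/(2π×0.0548×13.3) = 0.1159 K/W
R_glass-fibre batt = ln(185.8/157.8)/(2π×0.0462×13.3) = 0.04231 K/W
R_outer film = 1/(h_o·2πr_oL) = 1/(10.6×2π×0.1858×13.3) = 0.006076 K/W
R_total = 0.1643 K/W
Q = ΔT/R_total = 85/0.1643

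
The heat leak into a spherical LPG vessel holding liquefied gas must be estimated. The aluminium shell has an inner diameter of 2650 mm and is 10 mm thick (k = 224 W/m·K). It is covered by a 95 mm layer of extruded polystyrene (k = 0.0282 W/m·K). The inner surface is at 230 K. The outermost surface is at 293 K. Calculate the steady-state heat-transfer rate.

Q ≈ 449 W

Spherical conduction: R = (1/r_in − 1/r_out)/(4πk) per layer; series-sum.
R_aluminium shell = (1/1.325 − 1/1.335)/(4π×224) = 2.008×10^-6 K/W
R_extruded polystyrene = (1/1.335 − 1/1.43)/(4π×0.0282) = 0.1404 K/W
R_total = 0.1404 K/W
Q = ΔT/R_total = 63/0.1404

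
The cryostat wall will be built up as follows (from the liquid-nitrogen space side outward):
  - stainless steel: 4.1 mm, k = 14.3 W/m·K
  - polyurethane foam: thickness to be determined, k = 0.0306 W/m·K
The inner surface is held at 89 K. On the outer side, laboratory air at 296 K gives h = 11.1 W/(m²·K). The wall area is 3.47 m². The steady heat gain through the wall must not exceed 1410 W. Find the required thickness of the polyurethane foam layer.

Series thermal resistances:
R_stainless steel = L/(kA) = 0.0041/(14.3×3.47) = 8.263×10^-5 K/W
R_outer film = 1/(h_o·A) = 1/(11.1×3.47) = 0.02596 K/W
Sum of the known resistances R_other = 0.02605 K/W
Required total resistance R_tot = ΔT/Q_allow = 207/1410 = 0.1468 K/W
R_polyurethane foam = R_tot − R_other = 0.1208 K/W
L = R·k·A = 0.1208×0.0306×3.47

L ≈ 12.8 mm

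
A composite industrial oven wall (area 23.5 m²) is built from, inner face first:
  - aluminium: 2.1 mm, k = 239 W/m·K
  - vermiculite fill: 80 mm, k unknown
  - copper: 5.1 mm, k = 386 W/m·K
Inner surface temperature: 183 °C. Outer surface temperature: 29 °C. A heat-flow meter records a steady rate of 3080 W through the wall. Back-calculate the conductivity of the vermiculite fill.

Series thermal resistances:
R_aluminium = L/(kA) = 0.0021/(239×23.5) = 3.739×10^-7 K/W
R_copper = L/(kA) = 0.0051/(386×23.5) = 5.622×10^-7 K/W
Sum of known resistances R_other = 9.361×10^-7 K/W
Total R = ΔT/Q = 154/3080 = 0.05 K/W
R_vermiculite fill = R_total − R_other = 0.05 K/W
k = L/(R·A) = 0.08/(0.05×23.5)

k ≈ 0.0681 W/(m·K)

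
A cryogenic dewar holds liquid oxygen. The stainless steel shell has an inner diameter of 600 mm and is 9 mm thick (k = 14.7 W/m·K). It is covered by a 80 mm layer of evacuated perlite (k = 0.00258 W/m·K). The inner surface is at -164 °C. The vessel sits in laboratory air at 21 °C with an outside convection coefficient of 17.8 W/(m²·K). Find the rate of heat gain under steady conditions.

Q ≈ 9 W

Each spherical layer contributes R = (1/r_i − 1/r_o)/(4πk):
R_stainless steel shell = (1/0.3 − 1/0.309)/(4π×14.7) = 5.256×10^-4 K/W
R_evacuated perlite = (1/0.309 − 1/0.389)/(4π×0.00258) = 20.53 K/W
R_outer film = 1/(h·4πr_o²) = 1/(17.8×4π×0.389²) = 0.02954 K/W
R_total = 20.56 K/W
Q = ΔT/R_total = 185/20.56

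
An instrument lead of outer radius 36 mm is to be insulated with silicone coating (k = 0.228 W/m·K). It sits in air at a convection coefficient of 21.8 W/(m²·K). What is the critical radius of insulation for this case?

For a cylinder r_cr = k/h = 0.228/21.8
r_cr = 10.5 mm; since the bare radius (36 mm) is above r_cr, any added insulation will reduce heat loss.

r_cr ≈ 10.5 mm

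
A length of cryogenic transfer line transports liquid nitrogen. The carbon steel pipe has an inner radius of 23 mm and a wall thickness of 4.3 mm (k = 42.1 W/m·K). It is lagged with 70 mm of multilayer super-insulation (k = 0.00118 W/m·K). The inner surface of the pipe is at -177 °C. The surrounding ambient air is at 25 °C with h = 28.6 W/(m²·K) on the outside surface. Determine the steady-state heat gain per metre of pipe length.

q′ ≈ 1.18 W/m

Per-layer cylindrical resistances, series-summed:
R_carbon steel pipe wall = ln(27.3/23)/(2π×42.1×1) = 6.479×10^-4 K/W
R_multilayer super-insulation = ln(97.3/27.3)/(2π×0.00118×1) = 171.4 K/W
R_outer film = 1/(h_o·2πr_oL) = 1/(28.6×2π×0.0973×1) = 0.05719 K/W
R_total = 171.5 K/W
Q = ΔT/R_total = 202/171.5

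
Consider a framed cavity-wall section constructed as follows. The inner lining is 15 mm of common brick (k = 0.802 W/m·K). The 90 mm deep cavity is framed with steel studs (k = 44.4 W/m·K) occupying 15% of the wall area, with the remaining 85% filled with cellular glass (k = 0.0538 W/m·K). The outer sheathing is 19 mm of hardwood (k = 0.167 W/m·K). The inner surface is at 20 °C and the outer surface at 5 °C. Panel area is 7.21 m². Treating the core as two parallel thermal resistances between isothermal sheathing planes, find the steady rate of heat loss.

Q ≈ 741 W

Sheathing layers in series; stud and cavity paths in parallel between them.
R_inner = 0.015/(0.802×7.21) = 0.002594 K/W
R_stud  = 0.09/(44.4×0.15×7.21) = 0.001874 K/W
R_cav   = 0.09/(0.0538×0.85×7.21) = 0.273 K/W
1/R_core = 1/R_stud + 1/R_cav → R_core = 0.001861 K/W
R_outer = 0.019/(0.167×7.21) = 0.01578 K/W
R_total = 0.02024 K/W
Q = ΔT/R_total = 15/0.02024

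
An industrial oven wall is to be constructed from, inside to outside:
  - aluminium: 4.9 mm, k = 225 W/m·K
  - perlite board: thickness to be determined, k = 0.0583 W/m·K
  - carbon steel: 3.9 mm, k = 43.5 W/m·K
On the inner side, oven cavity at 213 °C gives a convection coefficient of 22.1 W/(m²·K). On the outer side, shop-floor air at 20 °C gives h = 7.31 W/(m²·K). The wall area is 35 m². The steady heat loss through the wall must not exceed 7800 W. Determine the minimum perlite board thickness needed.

Using the resistance-network approach (series):
R_inner film = 1/(h_i·A) = 1/(22.1×35) = 0.001293 K/W
R_aluminium = L/(kA) = 0.0049/(225×35) = 6.222×10^-7 K/W
R_carbon steel = L/(kA) = 0.0039/(43.5×35) = 2.562×10^-6 K/W
R_outer film = 1/(h_o·A) = 1/(7.31×35) = 0.003909 K/W
Sum of the known resistances R_other = 0.005205 K/W
Required total resistance R_tot = ΔT/Q_allow = 193/7800 = 0.02474 K/W
R_perlite board = R_tot − R_other = 0.01954 K/W
L = R·k·A = 0.01954×0.0583×35

L ≈ 39.9 mm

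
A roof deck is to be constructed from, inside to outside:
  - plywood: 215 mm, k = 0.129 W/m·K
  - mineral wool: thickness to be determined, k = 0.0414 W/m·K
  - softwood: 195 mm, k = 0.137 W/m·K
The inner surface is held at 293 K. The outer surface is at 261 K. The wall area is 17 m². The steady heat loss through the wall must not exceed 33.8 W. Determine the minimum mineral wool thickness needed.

L ≈ 538 mm

Using the resistance-network approach (series):
R_plywood = L/(kA) = 0.215/(0.129×17) = 0.09804 K/W
R_softwood = L/(kA) = 0.195/(0.137×17) = 0.08373 K/W
Sum of the known resistances R_other = 0.1818 K/W
Required total resistance R_tot = ΔT/Q_allow = 32/33.8 = 0.9467 K/W
R_mineral wool = R_tot − R_other = 0.765 K/W
L = R·k·A = 0.765×0.0414×17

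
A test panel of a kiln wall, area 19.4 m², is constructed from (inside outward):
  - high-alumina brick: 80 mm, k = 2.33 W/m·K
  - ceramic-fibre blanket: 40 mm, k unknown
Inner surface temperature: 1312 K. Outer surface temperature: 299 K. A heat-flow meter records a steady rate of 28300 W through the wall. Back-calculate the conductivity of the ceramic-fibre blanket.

Using the resistance-network approach (series):
R_high-alumina brick = L/(kA) = 0.08/(2.33×19.4) = 0.00177 K/W
Sum of known resistances R_other = 0.00177 K/W
Total R = ΔT/Q = 1013/28300 = 0.0358 K/W
R_ceramic-fibre blanket = R_total − R_other = 0.03403 K/W
k = L/(R·A) = 0.04/(0.03403×19.4)

k ≈ 0.0606 W/(m·K)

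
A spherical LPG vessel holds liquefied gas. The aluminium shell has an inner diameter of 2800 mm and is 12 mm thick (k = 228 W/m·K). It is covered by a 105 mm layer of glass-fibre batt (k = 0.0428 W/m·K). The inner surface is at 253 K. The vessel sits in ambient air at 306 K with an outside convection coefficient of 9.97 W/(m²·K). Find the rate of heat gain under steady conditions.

Spherical conduction: R = (1/r_in − 1/r_out)/(4πk) per layer; series-sum.
R_aluminium shell = (1/1.4 − 1/1.412)/(4π×228) = 2.119×10^-6 K/W
R_glass-fibre batt = (1/1.412 − 1/1.517)/(4π×0.0428) = 0.09114 K/W
R_outer film = 1/(h·4πr_o²) = 1/(9.97×4π×1.517²) = 0.003468 K/W
R_total = 0.09461 K/W
Q = ΔT/R_total = 53/0.09461

Q ≈ 560 W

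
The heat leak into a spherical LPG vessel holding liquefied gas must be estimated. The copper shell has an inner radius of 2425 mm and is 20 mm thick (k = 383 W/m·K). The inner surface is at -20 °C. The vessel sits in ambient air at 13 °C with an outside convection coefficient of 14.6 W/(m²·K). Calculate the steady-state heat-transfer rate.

Each spherical layer contributes R = (1/r_i − 1/r_o)/(4πk):
R_copper shell = (1/2.425 − 1/2.445)/(4π×383) = 7.009×10^-7 K/W
R_outer film = 1/(h·4πr_o²) = 1/(14.6×4π×2.445²) = 9.118×10^-4 K/W
R_total = 9.125×10^-4 K/W
Q = ΔT/R_total = 33/9.125×10^-4

Q ≈ 36200 W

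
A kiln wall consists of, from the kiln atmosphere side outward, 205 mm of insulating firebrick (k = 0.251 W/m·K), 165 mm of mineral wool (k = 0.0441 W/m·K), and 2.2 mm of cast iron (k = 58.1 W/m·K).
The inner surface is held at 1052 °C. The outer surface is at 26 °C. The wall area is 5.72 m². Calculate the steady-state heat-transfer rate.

Using the resistance-network approach (series):
R_insulating firebrick = L/(kA) = 0.205/(0.251×5.72) = 0.1428 K/W
R_mineral wool = L/(kA) = 0.165/(0.0441×5.72) = 0.6541 K/W
R_cast iron = L/(kA) = 0.0022/(58.1×5.72) = 6.62×10^-6 K/W
R_total = 0.7969 K/W
Q = ΔT / R_total = 1026 / 0.7969

Q ≈ 1290 W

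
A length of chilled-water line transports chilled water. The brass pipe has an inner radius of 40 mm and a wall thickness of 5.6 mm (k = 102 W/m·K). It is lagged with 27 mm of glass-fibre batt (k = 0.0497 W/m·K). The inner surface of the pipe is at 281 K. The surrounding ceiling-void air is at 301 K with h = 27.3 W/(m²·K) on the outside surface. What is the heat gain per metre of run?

Cylindrical conduction, so R = ln(r₂/r₁)/(2πkL) per layer, in series:
R_brass pipe wall = ln(45.6/40)/(2π×102×1) = 2.044×10^-4 K/W
R_glass-fibre batt = ln(72.6/45.6)/(2π×0.0497×1) = 1.489 K/W
R_outer film = 1/(h_o·2πr_oL) = 1/(27.3×2π×0.0726×1) = 0.0803 K/W
R_total = 1.57 K/W
Q = ΔT/R_total = 20/1.57

q′ ≈ 12.7 W/m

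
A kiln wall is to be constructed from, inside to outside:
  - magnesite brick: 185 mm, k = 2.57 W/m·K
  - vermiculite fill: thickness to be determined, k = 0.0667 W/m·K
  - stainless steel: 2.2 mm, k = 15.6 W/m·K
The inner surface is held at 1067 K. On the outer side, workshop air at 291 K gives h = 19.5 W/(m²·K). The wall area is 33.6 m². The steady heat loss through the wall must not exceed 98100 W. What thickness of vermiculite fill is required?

L ≈ 9.5 mm

Using the resistance-network approach (series):
R_magnesite brick = L/(kA) = 0.185/(2.57×33.6) = 0.002142 K/W
R_stainless steel = L/(kA) = 0.0022/(15.6×33.6) = 4.197×10^-6 K/W
R_outer film = 1/(h_o·A) = 1/(19.5×33.6) = 0.001526 K/W
Sum of the known resistances R_other = 0.003673 K/W
Required total resistance R_tot = ΔT/Q_allow = 776/98100 = 0.00791 K/W
R_vermiculite fill = R_tot − R_other = 0.004237 K/W
L = R·k·A = 0.004237×0.0667×33.6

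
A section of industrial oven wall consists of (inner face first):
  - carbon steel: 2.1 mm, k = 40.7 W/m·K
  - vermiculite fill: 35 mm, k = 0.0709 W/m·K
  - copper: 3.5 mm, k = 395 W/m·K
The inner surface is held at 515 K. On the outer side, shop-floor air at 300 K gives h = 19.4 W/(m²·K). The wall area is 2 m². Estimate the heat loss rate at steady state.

Q ≈ 789 W

Using the resistance-network approach (series):
R_carbon steel = L/(kA) = 0.0021/(40.7×2) = 2.58×10^-5 K/W
R_vermiculite fill = L/(kA) = 0.035/(0.0709×2) = 0.2468 K/W
R_copper = L/(kA) = 0.0035/(395×2) = 4.43×10^-6 K/W
R_outer film = 1/(h_o·A) = 1/(19.4×2) = 0.02577 K/W
R_total = 0.2726 K/W
Q = ΔT / R_total = 215 / 0.2726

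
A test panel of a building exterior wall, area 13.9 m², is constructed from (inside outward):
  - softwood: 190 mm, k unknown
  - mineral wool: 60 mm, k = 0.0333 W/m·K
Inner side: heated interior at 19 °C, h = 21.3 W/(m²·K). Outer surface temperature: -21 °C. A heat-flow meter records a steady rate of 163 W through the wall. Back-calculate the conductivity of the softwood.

Model the wall as resistances in series:
R_inner film = 1/(h_i·A) = 1/(21.3×13.9) = 0.003378 K/W
R_mineral wool = L/(kA) = 0.06/(0.0333×13.9) = 0.1296 K/W
Sum of known resistances R_other = 0.133 K/W
Total R = ΔT/Q = 40/163 = 0.2454 K/W
R_softwood = R_total − R_other = 0.1124 K/W
k = L/(R·A) = 0.19/(0.1124×13.9)

k ≈ 0.122 W/(m·K)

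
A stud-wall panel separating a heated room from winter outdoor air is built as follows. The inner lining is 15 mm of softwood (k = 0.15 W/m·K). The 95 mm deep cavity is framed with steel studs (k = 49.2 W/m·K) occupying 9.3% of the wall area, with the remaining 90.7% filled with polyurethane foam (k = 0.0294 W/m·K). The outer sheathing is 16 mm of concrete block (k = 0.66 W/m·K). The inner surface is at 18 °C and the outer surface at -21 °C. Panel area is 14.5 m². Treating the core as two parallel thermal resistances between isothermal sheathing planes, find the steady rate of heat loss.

Q ≈ 3900 W

Sheathing layers in series; stud and cavity paths in parallel between them.
R_inner = 0.015/(0.15×14.5) = 0.006897 K/W
R_stud  = 0.095/(49.2×0.093×14.5) = 0.001432 K/W
R_cav   = 0.095/(0.0294×0.907×14.5) = 0.2457 K/W
1/R_core = 1/R_stud + 1/R_cav → R_core = 0.001424 K/W
R_outer = 0.016/(0.66×14.5) = 0.001672 K/W
R_total = 0.009992 K/W
Q = ΔT/R_total = 39/0.009992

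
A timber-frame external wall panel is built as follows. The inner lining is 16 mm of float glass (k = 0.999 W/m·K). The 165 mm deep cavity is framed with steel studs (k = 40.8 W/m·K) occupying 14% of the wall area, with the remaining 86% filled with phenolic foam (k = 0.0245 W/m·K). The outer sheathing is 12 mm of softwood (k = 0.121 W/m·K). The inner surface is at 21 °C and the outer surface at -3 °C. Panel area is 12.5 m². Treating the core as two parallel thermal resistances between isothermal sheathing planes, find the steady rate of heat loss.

Q ≈ 2080 W

Sheathing layers in series; stud and cavity paths in parallel between them.
R_inner = 0.016/(0.999×12.5) = 0.001281 K/W
R_stud  = 0.165/(40.8×0.14×12.5) = 0.002311 K/W
R_cav   = 0.165/(0.0245×0.86×12.5) = 0.6265 K/W
1/R_core = 1/R_stud + 1/R_cav → R_core = 0.002302 K/W
R_outer = 0.012/(0.121×12.5) = 0.007934 K/W
R_total = 0.01152 K/W
Q = ΔT/R_total = 24/0.01152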